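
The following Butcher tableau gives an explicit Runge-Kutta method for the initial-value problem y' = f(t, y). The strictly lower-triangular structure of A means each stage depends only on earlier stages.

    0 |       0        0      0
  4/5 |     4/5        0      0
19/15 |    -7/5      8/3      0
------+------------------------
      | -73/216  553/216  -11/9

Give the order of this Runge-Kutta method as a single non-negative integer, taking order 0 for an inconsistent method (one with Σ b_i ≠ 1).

2

b = (-73/216, 553/216, -11/9)
c = (0, 4/5, 19/15)
Ac = (0, 0, 32/15)
Σ b_i: (-73/216)·1 + 553/216·1 + (-11/9)·1 = 1 ✓
b·c: 553/216·4/5 + (-11/9)·19/15 = 1/2 ✓
b·c²: 553/216·16/25 + (-11/9)·361/225 = -653/2025 ≠ 1/3 ⇒ order 2.
b·Ac: (-11/9)·32/15 = -352/135 ≠ 1/6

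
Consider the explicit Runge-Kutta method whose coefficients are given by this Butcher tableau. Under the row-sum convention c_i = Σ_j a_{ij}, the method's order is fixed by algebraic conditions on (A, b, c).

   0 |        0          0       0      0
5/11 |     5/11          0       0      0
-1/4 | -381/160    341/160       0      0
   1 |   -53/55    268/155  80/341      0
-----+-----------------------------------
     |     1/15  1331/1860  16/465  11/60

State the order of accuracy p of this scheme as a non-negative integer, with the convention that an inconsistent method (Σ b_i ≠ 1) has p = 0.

b = (1/15, 1331/1860, 16/465, 11/60)
c = (0, 5/11, -1/4, 1)
Ac = (0, 0, 31/32, 8/11)
Σ b_i: 1/15·1 + 1331/1860·1 + 16/465·1 + 11/60·1 = 1 ✓
b·c: 1331/1860·5/11 + 16/465·(-1/4) + 11/60·1 = 1/2 ✓
b·c²: 1331/1860·25/121 + 16/465·1/16 + 11/60·1 = 1/3 ✓
b·Ac: 16/465·31/32 + 11/60·8/11 = 1/6 ✓
b·c³: 1331/1860·125/1331 + 16/465·(-1/64) + 11/60·1 = 1/4 ✓
b·(c∘Ac): 16/465·(-31/128) + 11/60·8/11 = 1/8 ✓
b·Ac²: 16/465·155/352 + 11/60·45/121 = 1/12 ✓
b·A²c: 11/60·5/22 = 1/24 ✓; 4 stages ⇒ order 4.

4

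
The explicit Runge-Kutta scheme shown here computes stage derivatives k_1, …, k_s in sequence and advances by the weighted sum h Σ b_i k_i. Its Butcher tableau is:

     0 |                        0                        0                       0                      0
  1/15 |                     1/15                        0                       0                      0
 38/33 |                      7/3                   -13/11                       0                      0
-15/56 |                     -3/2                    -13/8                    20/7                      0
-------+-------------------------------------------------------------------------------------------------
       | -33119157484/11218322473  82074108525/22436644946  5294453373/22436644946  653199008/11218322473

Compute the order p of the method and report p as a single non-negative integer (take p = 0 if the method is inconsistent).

3

b = (-33119157484/11218322473, 82074108525/22436644946, 5294453373/22436644946, 653199008/11218322473)
c = (0, 1/15, 38/33, -15/56)
Ac = (0, 0, -13/165, 29399/9240)
Σ b_i: (-33119157484/11218322473)·1 + 82074108525/22436644946·1 + 5294453373/22436644946·1 + 653199008/11218322473·1 = 1 ✓
b·c: 82074108525/22436644946·1/15 + 5294453373/22436644946·38/33 + 653199008/11218322473·(-15/56) = 1/2 ✓
b·c²: 82074108525/22436644946·1/225 + 5294453373/22436644946·1444/1089 + 653199008/11218322473·225/3136 = 1/3 ✓
b·Ac: 5294453373/22436644946·(-13/165) + 653199008/11218322473·29399/9240 = 1/6 ✓
b·c³: 82074108525/22436644946·1/3375 + 5294453373/22436644946·54872/35937 + 653199008/11218322473·(-3375/175616) = 224068588665587/621943797903120 ≠ 1/4 ⇒ order 3.
b·(c∘Ac): 5294453373/22436644946·(-494/5445) + 653199008/11218322473·(-29399/34496) = -7968555603/112183224730 ≠ 1/8
b·Ac²: 5294453373/22436644946·(-13/2475) + 653199008/11218322473·1921663/508200 = 810494827841/3702046416090 ≠ 1/12
b·A²c: 653199008/11218322473·(-52/231) = -441121408/33654967419 ≠ 1/24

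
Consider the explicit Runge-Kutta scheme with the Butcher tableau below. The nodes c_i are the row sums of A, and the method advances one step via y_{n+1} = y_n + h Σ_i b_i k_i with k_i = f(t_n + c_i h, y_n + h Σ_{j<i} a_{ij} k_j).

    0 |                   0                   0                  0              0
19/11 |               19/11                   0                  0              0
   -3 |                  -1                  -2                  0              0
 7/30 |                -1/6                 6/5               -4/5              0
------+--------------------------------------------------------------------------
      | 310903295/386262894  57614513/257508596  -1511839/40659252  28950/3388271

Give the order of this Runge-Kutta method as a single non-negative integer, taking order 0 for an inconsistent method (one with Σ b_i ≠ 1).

3

b = (310903295/386262894, 57614513/257508596, -1511839/40659252, 28950/3388271)
c = (0, 19/11, -3, 7/30)
Ac = (0, 0, -38/11, 246/55)
Σ b_i: 310903295/386262894·1 + 57614513/257508596·1 + (-1511839/40659252)·1 + 28950/3388271·1 = 1 ✓
b·c: 57614513/257508596·19/11 + (-1511839/40659252)·(-3) + 28950/3388271·7/30 = 1/2 ✓
b·c²: 57614513/257508596·361/121 + (-1511839/40659252)·9 + 28950/3388271·49/900 = 1/3 ✓
b·Ac: (-1511839/40659252)·(-38/11) + 28950/3388271·246/55 = 1/6 ✓
b·c³: 57614513/257508596·6859/1331 + (-1511839/40659252)·(-27) + 28950/3388271·343/27000 = 14471076419/6708776580 ≠ 1/4 ⇒ order 3.
b·(c∘Ac): (-1511839/40659252)·114/11 + 28950/3388271·287/275 = -28060249/74541962 ≠ 1/8
b·Ac²: (-1511839/40659252)·(-722/121) + 28950/3388271·(-438/121) = 42699389/223625886 ≠ 1/12
b·A²c: 28950/3388271·152/55 = 880080/37270981 ≠ 1/24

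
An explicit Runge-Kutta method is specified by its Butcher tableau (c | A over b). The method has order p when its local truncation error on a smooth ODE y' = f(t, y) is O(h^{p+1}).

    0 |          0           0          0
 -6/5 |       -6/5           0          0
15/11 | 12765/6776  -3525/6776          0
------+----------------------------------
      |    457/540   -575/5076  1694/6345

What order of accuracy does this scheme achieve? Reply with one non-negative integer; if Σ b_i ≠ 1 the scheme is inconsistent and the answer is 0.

3

b = (457/540, -575/5076, 1694/6345)
c = (0, -6/5, 15/11)
Ac = (0, 0, 2115/3388)
Σ b_i: 457/540·1 + (-575/5076)·1 + 1694/6345·1 = 1 ✓
b·c: (-575/5076)·(-6/5) + 1694/6345·15/11 = 1/2 ✓
b·c²: (-575/5076)·36/25 + 1694/6345·225/121 = 1/3 ✓
b·Ac: 1694/6345·2115/3388 = 1/6 ✓; 3 stages ⇒ order 3.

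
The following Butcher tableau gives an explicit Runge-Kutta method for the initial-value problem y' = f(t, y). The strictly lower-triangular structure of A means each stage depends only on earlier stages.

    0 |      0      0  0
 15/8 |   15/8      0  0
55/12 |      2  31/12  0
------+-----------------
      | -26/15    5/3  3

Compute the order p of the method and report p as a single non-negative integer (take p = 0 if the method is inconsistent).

b = (-26/15, 5/3, 3)
c = (0, 15/8, 55/12)
Ac = (0, 0, 155/32)
Σ b_i: (-26/15)·1 + 5/3·1 + 3·1 = 44/15 ≠ 1 ⇒ order 0.

0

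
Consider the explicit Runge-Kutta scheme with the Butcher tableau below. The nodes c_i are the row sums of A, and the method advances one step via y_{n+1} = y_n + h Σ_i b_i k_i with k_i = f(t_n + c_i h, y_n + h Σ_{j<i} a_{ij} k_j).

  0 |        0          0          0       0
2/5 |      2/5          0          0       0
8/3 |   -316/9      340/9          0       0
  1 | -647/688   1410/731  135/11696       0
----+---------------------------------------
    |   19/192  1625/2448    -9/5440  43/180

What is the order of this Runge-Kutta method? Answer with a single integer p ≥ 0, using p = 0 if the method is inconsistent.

b = (19/192, 1625/2448, -9/5440, 43/180)
c = (0, 2/5, 8/3, 1)
Ac = (0, 0, 136/9, 69/86)
Σ b_i: 19/192·1 + 1625/2448·1 + (-9/5440)·1 + 43/180·1 = 1 ✓
b·c: 1625/2448·2/5 + (-9/5440)·8/3 + 43/180·1 = 1/2 ✓
b·c²: 1625/2448·4/25 + (-9/5440)·64/9 + 43/180·1 = 1/3 ✓
b·Ac: (-9/5440)·136/9 + 43/180·69/86 = 1/6 ✓
b·c³: 1625/2448·8/125 + (-9/5440)·512/27 + 43/180·1 = 1/4 ✓
b·(c∘Ac): (-9/5440)·1088/27 + 43/180·69/86 = 1/8 ✓
b·Ac²: (-9/5440)·272/45 + 43/180·84/215 = 1/12 ✓
b·A²c: 43/180·15/86 = 1/24 ✓; 4 stages ⇒ order 4.

4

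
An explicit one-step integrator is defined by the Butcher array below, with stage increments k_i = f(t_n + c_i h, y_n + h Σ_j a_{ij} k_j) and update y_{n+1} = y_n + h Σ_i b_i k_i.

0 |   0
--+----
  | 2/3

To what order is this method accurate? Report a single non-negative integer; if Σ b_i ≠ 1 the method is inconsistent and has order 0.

b = (2/3)
c = (0)
Σ b_i: 2/3·1 = 2/3 ≠ 1 ⇒ order 0.

0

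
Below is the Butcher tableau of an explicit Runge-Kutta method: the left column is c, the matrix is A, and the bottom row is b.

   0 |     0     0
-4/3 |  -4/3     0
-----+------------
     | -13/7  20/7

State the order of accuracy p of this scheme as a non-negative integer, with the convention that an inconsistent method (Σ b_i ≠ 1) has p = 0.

1

b = (-13/7, 20/7)
c = (0, -4/3)
Σ b_i: (-13/7)·1 + 20/7·1 = 1 ✓
b·c: 20/7·(-4/3) = -80/21 ≠ 1/2 ⇒ order 1.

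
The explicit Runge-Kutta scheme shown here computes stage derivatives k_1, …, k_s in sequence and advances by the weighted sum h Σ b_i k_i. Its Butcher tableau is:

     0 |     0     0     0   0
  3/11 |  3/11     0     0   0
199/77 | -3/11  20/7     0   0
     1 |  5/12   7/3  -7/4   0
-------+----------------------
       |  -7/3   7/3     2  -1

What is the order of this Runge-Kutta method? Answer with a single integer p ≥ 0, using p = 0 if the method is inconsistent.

b = (-7/3, 7/3, 2, -1)
c = (0, 3/11, 199/77, 1)
Ac = (0, 0, 60/77, -171/44)
Σ b_i: (-7/3)·1 + 7/3·1 + 2·1 + (-1)·1 = 1 ✓
b·c: 7/3·3/11 + 2·199/77 + (-1)·1 = 370/77 ≠ 1/2 ⇒ order 1.

1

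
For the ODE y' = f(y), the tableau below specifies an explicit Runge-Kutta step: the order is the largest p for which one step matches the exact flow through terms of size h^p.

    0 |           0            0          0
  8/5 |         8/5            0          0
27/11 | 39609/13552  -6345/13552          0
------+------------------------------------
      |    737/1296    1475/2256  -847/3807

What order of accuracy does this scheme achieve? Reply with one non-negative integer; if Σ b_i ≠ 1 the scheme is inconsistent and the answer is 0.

b = (737/1296, 1475/2256, -847/3807)
c = (0, 8/5, 27/11)
Ac = (0, 0, -1269/1694)
Σ b_i: 737/1296·1 + 1475/2256·1 + (-847/3807)·1 = 1 ✓
b·c: 1475/2256·8/5 + (-847/3807)·27/11 = 1/2 ✓
b·c²: 1475/2256·64/25 + (-847/3807)·729/121 = 1/3 ✓
b·Ac: (-847/3807)·(-1269/1694) = 1/6 ✓; 3 stages ⇒ order 3.

3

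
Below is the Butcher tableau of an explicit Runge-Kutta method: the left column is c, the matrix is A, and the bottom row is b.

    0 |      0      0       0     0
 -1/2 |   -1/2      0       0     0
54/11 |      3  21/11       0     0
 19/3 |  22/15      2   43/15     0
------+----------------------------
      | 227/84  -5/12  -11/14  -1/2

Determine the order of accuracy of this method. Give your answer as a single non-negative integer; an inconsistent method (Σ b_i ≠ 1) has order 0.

b = (227/84, -5/12, -11/14, -1/2)
c = (0, -1/2, 54/11, 19/3)
Ac = (0, 0, -21/22, 719/55)
Σ b_i: 227/84·1 + (-5/12)·1 + (-11/14)·1 + (-1/2)·1 = 1 ✓
b·c: (-5/12)·(-1/2) + (-11/14)·54/11 + (-1/2)·19/3 = -1145/168 ≠ 1/2 ⇒ order 1.

1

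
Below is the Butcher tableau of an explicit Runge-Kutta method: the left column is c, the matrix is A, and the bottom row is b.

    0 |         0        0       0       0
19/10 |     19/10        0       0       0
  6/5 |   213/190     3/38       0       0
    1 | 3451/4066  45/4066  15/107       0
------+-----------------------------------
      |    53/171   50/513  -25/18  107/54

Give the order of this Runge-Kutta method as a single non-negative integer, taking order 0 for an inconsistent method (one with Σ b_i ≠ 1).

4

b = (53/171, 50/513, -25/18, 107/54)
c = (0, 19/10, 6/5, 1)
Ac = (0, 0, 3/20, 81/428)
Σ b_i: 53/171·1 + 50/513·1 + (-25/18)·1 + 107/54·1 = 1 ✓
b·c: 50/513·19/10 + (-25/18)·6/5 + 107/54·1 = 1/2 ✓
b·c²: 50/513·361/100 + (-25/18)·36/25 + 107/54·1 = 1/3 ✓
b·Ac: (-25/18)·3/20 + 107/54·81/428 = 1/6 ✓
b·c³: 50/513·6859/1000 + (-25/18)·216/125 + 107/54·1 = 1/4 ✓
b·(c∘Ac): (-25/18)·9/50 + 107/54·81/428 = 1/8 ✓
b·Ac²: (-25/18)·57/200 + 107/54·207/856 = 1/12 ✓
b·A²c: 107/54·9/428 = 1/24 ✓; 4 stages ⇒ order 4.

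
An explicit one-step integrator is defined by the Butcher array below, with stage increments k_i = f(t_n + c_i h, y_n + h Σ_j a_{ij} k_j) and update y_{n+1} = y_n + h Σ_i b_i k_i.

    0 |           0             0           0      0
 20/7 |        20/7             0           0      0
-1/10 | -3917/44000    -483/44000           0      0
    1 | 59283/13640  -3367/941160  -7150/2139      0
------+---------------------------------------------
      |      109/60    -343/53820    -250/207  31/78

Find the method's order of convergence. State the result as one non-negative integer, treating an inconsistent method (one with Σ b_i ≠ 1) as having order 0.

b = (109/60, -343/53820, -250/207, 31/78)
c = (0, 20/7, -1/10, 1)
Ac = (0, 0, -69/2200, 221/682)
Σ b_i: 109/60·1 + (-343/53820)·1 + (-250/207)·1 + 31/78·1 = 1 ✓
b·c: (-343/53820)·20/7 + (-250/207)·(-1/10) + 31/78·1 = 1/2 ✓
b·c²: (-343/53820)·400/49 + (-250/207)·1/100 + 31/78·1 = 1/3 ✓
b·Ac: (-250/207)·(-69/2200) + 31/78·221/682 = 1/6 ✓
b·c³: (-343/53820)·8000/343 + (-250/207)·(-1/1000) + 31/78·1 = 1/4 ✓
b·(c∘Ac): (-250/207)·69/22000 + 31/78·221/682 = 1/8 ✓
b·Ac²: (-250/207)·(-69/770) + 31/78·(-299/4774) = 1/12 ✓
b·A²c: 31/78·13/124 = 1/24 ✓; 4 stages ⇒ order 4.

4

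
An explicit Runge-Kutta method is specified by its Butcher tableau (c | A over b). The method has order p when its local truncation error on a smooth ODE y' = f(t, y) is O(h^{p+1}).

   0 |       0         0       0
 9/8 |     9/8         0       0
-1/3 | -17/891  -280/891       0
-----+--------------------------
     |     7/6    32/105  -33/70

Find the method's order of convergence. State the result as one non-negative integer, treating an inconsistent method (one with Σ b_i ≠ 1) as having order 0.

b = (7/6, 32/105, -33/70)
c = (0, 9/8, -1/3)
Ac = (0, 0, -35/99)
Σ b_i: 7/6·1 + 32/105·1 + (-33/70)·1 = 1 ✓
b·c: 32/105·9/8 + (-33/70)·(-1/3) = 1/2 ✓
b·c²: 32/105·81/64 + (-33/70)·1/9 = 1/3 ✓
b·Ac: (-33/70)·(-35/99) = 1/6 ✓; 3 stages ⇒ order 3.

3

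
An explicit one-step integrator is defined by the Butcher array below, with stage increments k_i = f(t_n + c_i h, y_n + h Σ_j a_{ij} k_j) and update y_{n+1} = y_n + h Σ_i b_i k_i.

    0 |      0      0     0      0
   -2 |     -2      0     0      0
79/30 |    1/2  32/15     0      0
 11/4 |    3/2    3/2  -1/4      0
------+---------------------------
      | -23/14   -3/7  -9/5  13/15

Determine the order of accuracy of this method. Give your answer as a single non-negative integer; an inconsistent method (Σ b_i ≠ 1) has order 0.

b = (-23/14, -3/7, -9/5, 13/15)
c = (0, -2, 79/30, 11/4)
Ac = (0, 0, -64/15, -439/120)
Σ b_i: (-23/14)·1 + (-3/7)·1 + (-9/5)·1 + 13/15·1 = -631/210 ≠ 1 ⇒ order 0.

0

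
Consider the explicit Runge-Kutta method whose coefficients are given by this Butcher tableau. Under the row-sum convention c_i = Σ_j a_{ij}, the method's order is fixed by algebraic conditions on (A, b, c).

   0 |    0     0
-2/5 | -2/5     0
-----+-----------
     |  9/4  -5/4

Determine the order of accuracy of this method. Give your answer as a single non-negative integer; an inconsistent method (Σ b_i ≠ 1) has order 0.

2

b = (9/4, -5/4)
c = (0, -2/5)
Σ b_i: 9/4·1 + (-5/4)·1 = 1 ✓
b·c: (-5/4)·(-2/5) = 1/2 ✓; 2 stages ⇒ order 2.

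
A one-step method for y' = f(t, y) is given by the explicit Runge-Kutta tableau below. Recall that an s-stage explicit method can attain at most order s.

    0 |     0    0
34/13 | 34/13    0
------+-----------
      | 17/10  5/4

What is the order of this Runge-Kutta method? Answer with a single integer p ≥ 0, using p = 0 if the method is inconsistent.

0

b = (17/10, 5/4)
c = (0, 34/13)
Σ b_i: 17/10·1 + 5/4·1 = 59/20 ≠ 1 ⇒ order 0.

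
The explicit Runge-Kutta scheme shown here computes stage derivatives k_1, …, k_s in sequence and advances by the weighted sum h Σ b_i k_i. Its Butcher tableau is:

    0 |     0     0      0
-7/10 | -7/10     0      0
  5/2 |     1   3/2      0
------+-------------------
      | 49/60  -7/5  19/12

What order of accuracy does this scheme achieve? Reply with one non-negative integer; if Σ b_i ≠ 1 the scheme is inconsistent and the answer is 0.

b = (49/60, -7/5, 19/12)
c = (0, -7/10, 5/2)
Ac = (0, 0, -21/20)
Σ b_i: 49/60·1 + (-7/5)·1 + 19/12·1 = 1 ✓
b·c: (-7/5)·(-7/10) + 19/12·5/2 = 2963/600 ≠ 1/2 ⇒ order 1.

1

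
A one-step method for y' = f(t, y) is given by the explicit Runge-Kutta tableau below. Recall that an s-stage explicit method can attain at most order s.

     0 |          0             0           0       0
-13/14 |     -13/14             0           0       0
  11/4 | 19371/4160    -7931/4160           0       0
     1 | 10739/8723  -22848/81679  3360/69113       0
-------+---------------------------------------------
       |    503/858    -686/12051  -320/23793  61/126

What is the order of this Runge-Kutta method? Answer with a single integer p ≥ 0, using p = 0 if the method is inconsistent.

b = (503/858, -686/12051, -320/23793, 61/126)
c = (0, -13/14, 11/4, 1)
Ac = (0, 0, 1133/640, 24/61)
Σ b_i: 503/858·1 + (-686/12051)·1 + (-320/23793)·1 + 61/126·1 = 1 ✓
b·c: (-686/12051)·(-13/14) + (-320/23793)·11/4 + 61/126·1 = 1/2 ✓
b·c²: (-686/12051)·169/196 + (-320/23793)·121/16 + 61/126·1 = 1/3 ✓
b·Ac: (-320/23793)·1133/640 + 61/126·24/61 = 1/6 ✓
b·c³: (-686/12051)·(-2197/2744) + (-320/23793)·1331/64 + 61/126·1 = 1/4 ✓
b·(c∘Ac): (-320/23793)·12463/2560 + 61/126·24/61 = 1/8 ✓
b·Ac²: (-320/23793)·(-14729/8960) + 61/126·54/427 = 1/12 ✓
b·A²c: 61/126·21/244 = 1/24 ✓; 4 stages ⇒ order 4.

4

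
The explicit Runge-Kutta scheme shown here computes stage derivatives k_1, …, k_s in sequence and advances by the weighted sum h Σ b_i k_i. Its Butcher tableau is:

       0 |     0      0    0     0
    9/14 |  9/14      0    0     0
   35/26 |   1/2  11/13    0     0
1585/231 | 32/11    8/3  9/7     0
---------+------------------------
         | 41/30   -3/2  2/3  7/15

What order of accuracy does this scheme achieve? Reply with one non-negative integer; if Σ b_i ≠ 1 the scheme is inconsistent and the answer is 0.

b = (41/30, -3/2, 2/3, 7/15)
c = (0, 9/14, 35/26, 1585/231)
Ac = (0, 0, 99/182, 627/182)
Σ b_i: 41/30·1 + (-3/2)·1 + 2/3·1 + 7/15·1 = 1 ✓
b·c: (-3/2)·9/14 + 2/3·35/26 + 7/15·1585/231 = 112979/36036 ≠ 1/2 ⇒ order 1.

1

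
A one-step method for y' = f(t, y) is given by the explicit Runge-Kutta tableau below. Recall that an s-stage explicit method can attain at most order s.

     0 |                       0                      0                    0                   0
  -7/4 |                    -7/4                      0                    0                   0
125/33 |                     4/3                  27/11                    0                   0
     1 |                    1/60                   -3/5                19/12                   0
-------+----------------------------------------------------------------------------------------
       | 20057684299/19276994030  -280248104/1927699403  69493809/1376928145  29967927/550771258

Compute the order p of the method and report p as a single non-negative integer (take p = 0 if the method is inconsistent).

b = (20057684299/19276994030, -280248104/1927699403, 69493809/1376928145, 29967927/550771258)
c = (0, -7/4, 125/33, 1)
Ac = (0, 0, -189/44, 6977/990)
Σ b_i: 20057684299/19276994030·1 + (-280248104/1927699403)·1 + 69493809/1376928145·1 + 29967927/550771258·1 = 1 ✓
b·c: (-280248104/1927699403)·(-7/4) + 69493809/1376928145·125/33 + 29967927/550771258·1 = 1/2 ✓
b·c²: (-280248104/1927699403)·49/16 + 69493809/1376928145·15625/1089 + 29967927/550771258·1 = 1/3 ✓
b·Ac: 69493809/1376928145·(-189/44) + 29967927/550771258·6977/990 = 1/6 ✓
b·c³: (-280248104/1927699403)·(-343/64) + 69493809/1376928145·1953125/35937 + 29967927/550771258·1 = 780062118155/218105418168 ≠ 1/4 ⇒ order 3.
b·(c∘Ac): 69493809/1376928145·(-7875/484) + 29967927/550771258·6977/990 = -3616288181/8261568870 ≠ 1/8
b·Ac²: 69493809/1376928145·1323/176 + 29967927/550771258·5457251/261360 = 1322151777679/872421672672 ≠ 1/12
b·A²c: 29967927/550771258·(-1197/176) = -3261055329/8812340128 ≠ 1/24

3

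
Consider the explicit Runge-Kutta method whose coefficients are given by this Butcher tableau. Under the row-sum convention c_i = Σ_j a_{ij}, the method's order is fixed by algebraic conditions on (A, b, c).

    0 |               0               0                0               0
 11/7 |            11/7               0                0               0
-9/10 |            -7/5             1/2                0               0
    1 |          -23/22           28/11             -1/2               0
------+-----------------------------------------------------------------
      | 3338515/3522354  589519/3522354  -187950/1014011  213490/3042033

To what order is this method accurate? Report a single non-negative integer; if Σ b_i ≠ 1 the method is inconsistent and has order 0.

3

b = (3338515/3522354, 589519/3522354, -187950/1014011, 213490/3042033)
c = (0, 11/7, -9/10, 1)
Ac = (0, 0, 11/14, 89/20)
Σ b_i: 3338515/3522354·1 + 589519/3522354·1 + (-187950/1014011)·1 + 213490/3042033·1 = 1 ✓
b·c: 589519/3522354·11/7 + (-187950/1014011)·(-9/10) + 213490/3042033·1 = 1/2 ✓
b·c²: 589519/3522354·121/49 + (-187950/1014011)·81/100 + 213490/3042033·1 = 1/3 ✓
b·Ac: (-187950/1014011)·11/14 + 213490/3042033·89/20 = 1/6 ✓
b·c³: 589519/3522354·1331/343 + (-187950/1014011)·(-729/1000) + 213490/3042033·1 = 6386453/7471660 ≠ 1/4 ⇒ order 3.
b·(c∘Ac): (-187950/1014011)·(-99/140) + 213490/3042033·89/20 = 70987/160107 ≠ 1/8
b·Ac²: (-187950/1014011)·121/98 + 213490/3042033·8233/1400 = 11185831/60840660 ≠ 1/12
b·A²c: 213490/3042033·(-11/28) = -1174195/42588462 ≠ 1/24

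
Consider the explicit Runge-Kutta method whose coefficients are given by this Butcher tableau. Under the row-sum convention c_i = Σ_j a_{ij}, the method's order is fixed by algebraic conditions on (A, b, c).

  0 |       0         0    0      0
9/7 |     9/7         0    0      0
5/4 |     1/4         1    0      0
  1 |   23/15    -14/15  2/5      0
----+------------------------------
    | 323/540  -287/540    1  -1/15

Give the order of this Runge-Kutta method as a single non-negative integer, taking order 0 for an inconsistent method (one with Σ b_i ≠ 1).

b = (323/540, -287/540, 1, -1/15)
c = (0, 9/7, 5/4, 1)
Ac = (0, 0, 9/7, -7/10)
Σ b_i: 323/540·1 + (-287/540)·1 + 1·1 + (-1/15)·1 = 1 ✓
b·c: (-287/540)·9/7 + 1·5/4 + (-1/15)·1 = 1/2 ✓
b·c²: (-287/540)·81/49 + 1·25/16 + (-1/15)·1 = 1037/1680 ≠ 1/3 ⇒ order 2.
b·Ac: 1·9/7 + (-1/15)·(-7/10) = 1399/1050 ≠ 1/6

2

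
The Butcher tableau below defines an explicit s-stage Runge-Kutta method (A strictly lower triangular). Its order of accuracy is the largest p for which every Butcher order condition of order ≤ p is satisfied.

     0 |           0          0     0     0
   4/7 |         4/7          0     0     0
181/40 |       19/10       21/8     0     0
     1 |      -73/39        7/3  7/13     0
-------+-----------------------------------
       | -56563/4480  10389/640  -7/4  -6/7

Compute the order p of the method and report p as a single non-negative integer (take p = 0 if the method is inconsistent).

2

b = (-56563/4480, 10389/640, -7/4, -6/7)
c = (0, 4/7, 181/40, 1)
Ac = (0, 0, 3/2, 5881/1560)
Σ b_i: (-56563/4480)·1 + 10389/640·1 + (-7/4)·1 + (-6/7)·1 = 1 ✓
b·c: 10389/640·4/7 + (-7/4)·181/40 + (-6/7)·1 = 1/2 ✓
b·c²: 10389/640·16/49 + (-7/4)·32761/1600 + (-6/7)·1 = -9843583/313600 ≠ 1/3 ⇒ order 2.
b·Ac: (-7/4)·3/2 + (-6/7)·5881/1560 = -21317/3640 ≠ 1/6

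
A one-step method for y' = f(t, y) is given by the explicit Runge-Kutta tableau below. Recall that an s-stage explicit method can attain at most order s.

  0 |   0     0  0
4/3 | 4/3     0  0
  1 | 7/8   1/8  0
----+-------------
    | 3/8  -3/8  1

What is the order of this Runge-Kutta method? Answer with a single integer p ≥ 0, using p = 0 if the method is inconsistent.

3

b = (3/8, -3/8, 1)
c = (0, 4/3, 1)
Ac = (0, 0, 1/6)
Σ b_i: 3/8·1 + (-3/8)·1 + 1·1 = 1 ✓
b·c: (-3/8)·4/3 + 1·1 = 1/2 ✓
b·c²: (-3/8)·16/9 + 1·1 = 1/3 ✓
b·Ac: 1·1/6 = 1/6 ✓; 3 stages ⇒ order 3.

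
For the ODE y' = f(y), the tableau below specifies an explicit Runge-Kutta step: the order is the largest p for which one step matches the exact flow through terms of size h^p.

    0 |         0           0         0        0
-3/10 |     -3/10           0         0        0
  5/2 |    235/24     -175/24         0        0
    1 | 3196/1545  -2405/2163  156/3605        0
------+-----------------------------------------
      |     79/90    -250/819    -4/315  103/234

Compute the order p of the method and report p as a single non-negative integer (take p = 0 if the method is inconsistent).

4

b = (79/90, -250/819, -4/315, 103/234)
c = (0, -3/10, 5/2, 1)
Ac = (0, 0, 35/16, 91/206)
Σ b_i: 79/90·1 + (-250/819)·1 + (-4/315)·1 + 103/234·1 = 1 ✓
b·c: (-250/819)·(-3/10) + (-4/315)·5/2 + 103/234·1 = 1/2 ✓
b·c²: (-250/819)·9/100 + (-4/315)·25/4 + 103/234·1 = 1/3 ✓
b·Ac: (-4/315)·35/16 + 103/234·91/206 = 1/6 ✓
b·c³: (-250/819)·(-27/1000) + (-4/315)·125/8 + 103/234·1 = 1/4 ✓
b·(c∘Ac): (-4/315)·175/32 + 103/234·91/206 = 1/8 ✓
b·Ac²: (-4/315)·(-21/32) + 103/234·351/2060 = 1/12 ✓
b·A²c: 103/234·39/412 = 1/24 ✓; 4 stages ⇒ order 4.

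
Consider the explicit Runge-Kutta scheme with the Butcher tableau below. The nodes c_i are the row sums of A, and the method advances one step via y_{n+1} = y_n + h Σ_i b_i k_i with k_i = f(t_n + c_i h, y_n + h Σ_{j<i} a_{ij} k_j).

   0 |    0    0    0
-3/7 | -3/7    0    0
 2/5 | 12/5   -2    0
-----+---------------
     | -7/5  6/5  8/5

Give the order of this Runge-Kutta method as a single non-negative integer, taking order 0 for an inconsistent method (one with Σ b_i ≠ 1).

b = (-7/5, 6/5, 8/5)
c = (0, -3/7, 2/5)
Ac = (0, 0, 6/7)
Σ b_i: (-7/5)·1 + 6/5·1 + 8/5·1 = 7/5 ≠ 1 ⇒ order 0.

0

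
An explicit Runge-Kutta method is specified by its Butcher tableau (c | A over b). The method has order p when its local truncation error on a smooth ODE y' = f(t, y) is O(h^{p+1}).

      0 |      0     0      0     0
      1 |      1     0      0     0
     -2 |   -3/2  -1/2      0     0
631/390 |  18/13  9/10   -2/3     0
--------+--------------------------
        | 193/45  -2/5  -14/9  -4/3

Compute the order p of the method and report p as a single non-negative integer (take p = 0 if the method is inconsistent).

b = (193/45, -2/5, -14/9, -4/3)
c = (0, 1, -2, 631/390)
Ac = (0, 0, -1/2, 67/30)
Σ b_i: 193/45·1 + (-2/5)·1 + (-14/9)·1 + (-4/3)·1 = 1 ✓
b·c: (-2/5)·1 + (-14/9)·(-2) + (-4/3)·631/390 = 36/65 ≠ 1/2 ⇒ order 1.

1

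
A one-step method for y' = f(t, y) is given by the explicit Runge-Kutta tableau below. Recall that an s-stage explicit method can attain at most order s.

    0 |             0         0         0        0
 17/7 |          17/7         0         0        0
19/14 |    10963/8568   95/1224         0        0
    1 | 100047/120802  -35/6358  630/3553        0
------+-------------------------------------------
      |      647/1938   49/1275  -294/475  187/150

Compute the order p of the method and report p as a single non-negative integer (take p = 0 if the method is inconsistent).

b = (647/1938, 49/1275, -294/475, 187/150)
c = (0, 17/7, 19/14, 1)
Ac = (0, 0, 95/504, 5/22)
Σ b_i: 647/1938·1 + 49/1275·1 + (-294/475)·1 + 187/150·1 = 1 ✓
b·c: 49/1275·17/7 + (-294/475)·19/14 + 187/150·1 = 1/2 ✓
b·c²: 49/1275·289/49 + (-294/475)·361/196 + 187/150·1 = 1/3 ✓
b·Ac: (-294/475)·95/504 + 187/150·5/22 = 1/6 ✓
b·c³: 49/1275·4913/343 + (-294/475)·6859/2744 + 187/150·1 = 1/4 ✓
b·(c∘Ac): (-294/475)·1805/7056 + 187/150·5/22 = 1/8 ✓
b·Ac²: (-294/475)·1615/3528 + 187/150·5/17 = 1/12 ✓
b·A²c: 187/150·25/748 = 1/24 ✓; 4 stages ⇒ order 4.

4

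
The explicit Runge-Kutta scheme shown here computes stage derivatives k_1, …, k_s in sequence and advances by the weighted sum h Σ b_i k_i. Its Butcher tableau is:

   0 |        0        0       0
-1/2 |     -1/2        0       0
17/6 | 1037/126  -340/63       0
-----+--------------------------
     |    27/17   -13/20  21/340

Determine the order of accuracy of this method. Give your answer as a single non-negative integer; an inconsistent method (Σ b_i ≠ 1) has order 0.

3

b = (27/17, -13/20, 21/340)
c = (0, -1/2, 17/6)
Ac = (0, 0, 170/63)
Σ b_i: 27/17·1 + (-13/20)·1 + 21/340·1 = 1 ✓
b·c: (-13/20)·(-1/2) + 21/340·17/6 = 1/2 ✓
b·c²: (-13/20)·1/4 + 21/340·289/36 = 1/3 ✓
b·Ac: 21/340·170/63 = 1/6 ✓; 3 stages ⇒ order 3.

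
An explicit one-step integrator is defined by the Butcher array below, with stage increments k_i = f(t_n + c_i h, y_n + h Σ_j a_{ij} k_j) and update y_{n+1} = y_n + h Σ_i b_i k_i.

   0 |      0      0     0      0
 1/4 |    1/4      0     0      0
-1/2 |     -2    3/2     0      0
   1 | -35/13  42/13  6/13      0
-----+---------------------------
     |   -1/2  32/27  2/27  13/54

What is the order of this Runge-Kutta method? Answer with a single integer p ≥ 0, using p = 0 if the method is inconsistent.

4

b = (-1/2, 32/27, 2/27, 13/54)
c = (0, 1/4, -1/2, 1)
Ac = (0, 0, 3/8, 15/26)
Σ b_i: (-1/2)·1 + 32/27·1 + 2/27·1 + 13/54·1 = 1 ✓
b·c: 32/27·1/4 + 2/27·(-1/2) + 13/54·1 = 1/2 ✓
b·c²: 32/27·1/16 + 2/27·1/4 + 13/54·1 = 1/3 ✓
b·Ac: 2/27·3/8 + 13/54·15/26 = 1/6 ✓
b·c³: 32/27·1/64 + 2/27·(-1/8) + 13/54·1 = 1/4 ✓
b·(c∘Ac): 2/27·(-3/16) + 13/54·15/26 = 1/8 ✓
b·Ac²: 2/27·3/32 + 13/54·33/104 = 1/12 ✓
b·A²c: 13/54·9/52 = 1/24 ✓; 4 stages ⇒ order 4.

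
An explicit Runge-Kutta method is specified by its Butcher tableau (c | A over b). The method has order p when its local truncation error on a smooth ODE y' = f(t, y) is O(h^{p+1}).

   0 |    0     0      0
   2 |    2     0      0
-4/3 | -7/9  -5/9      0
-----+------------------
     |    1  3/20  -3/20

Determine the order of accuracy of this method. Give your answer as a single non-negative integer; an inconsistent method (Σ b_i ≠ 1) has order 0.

b = (1, 3/20, -3/20)
c = (0, 2, -4/3)
Ac = (0, 0, -10/9)
Σ b_i: 1·1 + 3/20·1 + (-3/20)·1 = 1 ✓
b·c: 3/20·2 + (-3/20)·(-4/3) = 1/2 ✓
b·c²: 3/20·4 + (-3/20)·16/9 = 1/3 ✓
b·Ac: (-3/20)·(-10/9) = 1/6 ✓; 3 stages ⇒ order 3.

3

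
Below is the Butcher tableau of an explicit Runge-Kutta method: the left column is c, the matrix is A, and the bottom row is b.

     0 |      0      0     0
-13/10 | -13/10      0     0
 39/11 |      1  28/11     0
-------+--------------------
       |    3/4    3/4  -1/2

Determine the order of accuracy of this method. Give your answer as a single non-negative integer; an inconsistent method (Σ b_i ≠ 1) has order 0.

b = (3/4, 3/4, -1/2)
c = (0, -13/10, 39/11)
Ac = (0, 0, -182/55)
Σ b_i: 3/4·1 + 3/4·1 + (-1/2)·1 = 1 ✓
b·c: 3/4·(-13/10) + (-1/2)·39/11 = -1209/440 ≠ 1/2 ⇒ order 1.

1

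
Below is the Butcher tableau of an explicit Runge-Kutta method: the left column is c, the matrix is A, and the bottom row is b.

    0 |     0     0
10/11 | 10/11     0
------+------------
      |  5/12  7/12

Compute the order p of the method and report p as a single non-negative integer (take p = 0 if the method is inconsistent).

1

b = (5/12, 7/12)
c = (0, 10/11)
Σ b_i: 5/12·1 + 7/12·1 = 1 ✓
b·c: 7/12·10/11 = 35/66 ≠ 1/2 ⇒ order 1.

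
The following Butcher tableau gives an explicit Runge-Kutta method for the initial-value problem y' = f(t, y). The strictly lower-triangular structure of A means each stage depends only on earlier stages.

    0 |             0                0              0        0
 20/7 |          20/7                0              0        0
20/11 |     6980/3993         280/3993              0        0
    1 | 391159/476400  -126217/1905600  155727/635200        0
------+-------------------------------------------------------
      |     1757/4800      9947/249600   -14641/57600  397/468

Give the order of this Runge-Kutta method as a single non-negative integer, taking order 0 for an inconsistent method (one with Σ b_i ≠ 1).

4

b = (1757/4800, 9947/249600, -14641/57600, 397/468)
c = (0, 20/7, 20/11, 1)
Ac = (0, 0, 800/3993, 611/2382)
Σ b_i: 1757/4800·1 + 9947/249600·1 + (-14641/57600)·1 + 397/468·1 = 1 ✓
b·c: 9947/249600·20/7 + (-14641/57600)·20/11 + 397/468·1 = 1/2 ✓
b·c²: 9947/249600·400/49 + (-14641/57600)·400/121 + 397/468·1 = 1/3 ✓
b·Ac: (-14641/57600)·800/3993 + 397/468·611/2382 = 1/6 ✓
b·c³: 9947/249600·8000/343 + (-14641/57600)·8000/1331 + 397/468·1 = 1/4 ✓
b·(c∘Ac): (-14641/57600)·16000/43923 + 397/468·611/2382 = 1/8 ✓
b·Ac²: (-14641/57600)·16000/27951 + 397/468·2249/8337 = 1/12 ✓
b·A²c: 397/468·39/794 = 1/24 ✓; 4 stages ⇒ order 4.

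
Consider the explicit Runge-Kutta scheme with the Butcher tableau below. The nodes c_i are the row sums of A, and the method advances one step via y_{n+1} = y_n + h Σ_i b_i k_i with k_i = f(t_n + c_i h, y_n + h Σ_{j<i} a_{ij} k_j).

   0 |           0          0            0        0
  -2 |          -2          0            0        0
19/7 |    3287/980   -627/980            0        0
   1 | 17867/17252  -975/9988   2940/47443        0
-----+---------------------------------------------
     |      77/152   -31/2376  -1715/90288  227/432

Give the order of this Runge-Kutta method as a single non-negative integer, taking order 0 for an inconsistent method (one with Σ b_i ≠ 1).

b = (77/152, -31/2376, -1715/90288, 227/432)
c = (0, -2, 19/7, 1)
Ac = (0, 0, 627/490, 165/454)
Σ b_i: 77/152·1 + (-31/2376)·1 + (-1715/90288)·1 + 227/432·1 = 1 ✓
b·c: (-31/2376)·(-2) + (-1715/90288)·19/7 + 227/432·1 = 1/2 ✓
b·c²: (-31/2376)·4 + (-1715/90288)·361/49 + 227/432·1 = 1/3 ✓
b·Ac: (-1715/90288)·627/490 + 227/432·165/454 = 1/6 ✓
b·c³: (-31/2376)·(-8) + (-1715/90288)·6859/343 + 227/432·1 = 1/4 ✓
b·(c∘Ac): (-1715/90288)·11913/3430 + 227/432·165/454 = 1/8 ✓
b·Ac²: (-1715/90288)·(-627/245) + 227/432·15/227 = 1/12 ✓
b·A²c: 227/432·18/227 = 1/24 ✓; 4 stages ⇒ order 4.

4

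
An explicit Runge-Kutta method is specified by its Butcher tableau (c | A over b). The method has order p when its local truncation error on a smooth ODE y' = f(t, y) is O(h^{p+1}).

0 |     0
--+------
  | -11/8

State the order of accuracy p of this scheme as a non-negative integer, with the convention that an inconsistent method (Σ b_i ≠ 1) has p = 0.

0

b = (-11/8)
c = (0)
Σ b_i: (-11/8)·1 = -11/8 ≠ 1 ⇒ order 0.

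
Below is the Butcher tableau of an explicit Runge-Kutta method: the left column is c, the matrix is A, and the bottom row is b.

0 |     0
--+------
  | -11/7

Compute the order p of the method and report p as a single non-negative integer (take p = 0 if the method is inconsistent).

0

b = (-11/7)
c = (0)
Σ b_i: (-11/7)·1 = -11/7 ≠ 1 ⇒ order 0.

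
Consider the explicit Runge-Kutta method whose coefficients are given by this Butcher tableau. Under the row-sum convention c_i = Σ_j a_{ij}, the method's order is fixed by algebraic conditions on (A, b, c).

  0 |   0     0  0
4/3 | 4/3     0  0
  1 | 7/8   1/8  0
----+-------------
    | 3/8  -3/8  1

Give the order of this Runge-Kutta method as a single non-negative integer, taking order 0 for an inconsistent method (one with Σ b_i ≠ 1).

b = (3/8, -3/8, 1)
c = (0, 4/3, 1)
Ac = (0, 0, 1/6)
Σ b_i: 3/8·1 + (-3/8)·1 + 1·1 = 1 ✓
b·c: (-3/8)·4/3 + 1·1 = 1/2 ✓
b·c²: (-3/8)·16/9 + 1·1 = 1/3 ✓
b·Ac: 1·1/6 = 1/6 ✓; 3 stages ⇒ order 3.

3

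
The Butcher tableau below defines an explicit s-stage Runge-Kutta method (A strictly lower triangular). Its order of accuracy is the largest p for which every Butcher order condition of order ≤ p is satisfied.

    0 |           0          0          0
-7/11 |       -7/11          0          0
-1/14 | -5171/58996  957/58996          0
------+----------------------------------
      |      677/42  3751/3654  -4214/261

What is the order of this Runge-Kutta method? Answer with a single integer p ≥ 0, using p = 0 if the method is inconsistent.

b = (677/42, 3751/3654, -4214/261)
c = (0, -7/11, -1/14)
Ac = (0, 0, -87/8428)
Σ b_i: 677/42·1 + 3751/3654·1 + (-4214/261)·1 = 1 ✓
b·c: 3751/3654·(-7/11) + (-4214/261)·(-1/14) = 1/2 ✓
b·c²: 3751/3654·49/121 + (-4214/261)·1/196 = 1/3 ✓
b·Ac: (-4214/261)·(-87/8428) = 1/6 ✓; 3 stages ⇒ order 3.

3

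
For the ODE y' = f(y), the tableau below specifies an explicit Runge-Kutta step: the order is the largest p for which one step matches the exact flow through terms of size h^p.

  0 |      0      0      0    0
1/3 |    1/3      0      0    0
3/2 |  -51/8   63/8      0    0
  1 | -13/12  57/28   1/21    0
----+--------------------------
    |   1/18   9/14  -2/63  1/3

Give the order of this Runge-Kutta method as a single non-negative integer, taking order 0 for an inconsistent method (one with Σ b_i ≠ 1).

b = (1/18, 9/14, -2/63, 1/3)
c = (0, 1/3, 3/2, 1)
Ac = (0, 0, 21/8, 3/4)
Σ b_i: 1/18·1 + 9/14·1 + (-2/63)·1 + 1/3·1 = 1 ✓
b·c: 9/14·1/3 + (-2/63)·3/2 + 1/3·1 = 1/2 ✓
b·c²: 9/14·1/9 + (-2/63)·9/4 + 1/3·1 = 1/3 ✓
b·Ac: (-2/63)·21/8 + 1/3·3/4 = 1/6 ✓
b·c³: 9/14·1/27 + (-2/63)·27/8 + 1/3·1 = 1/4 ✓
b·(c∘Ac): (-2/63)·63/16 + 1/3·3/4 = 1/8 ✓
b·Ac²: (-2/63)·7/8 + 1/3·1/3 = 1/12 ✓
b·A²c: 1/3·1/8 = 1/24 ✓; 4 stages ⇒ order 4.

4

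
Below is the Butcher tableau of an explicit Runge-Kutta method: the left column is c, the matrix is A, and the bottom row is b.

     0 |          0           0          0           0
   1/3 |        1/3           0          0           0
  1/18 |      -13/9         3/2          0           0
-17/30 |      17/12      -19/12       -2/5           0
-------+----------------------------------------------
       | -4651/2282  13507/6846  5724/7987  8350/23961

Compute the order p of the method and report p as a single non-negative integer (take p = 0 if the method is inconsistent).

3

b = (-4651/2282, 13507/6846, 5724/7987, 8350/23961)
c = (0, 1/3, 1/18, -17/30)
Ac = (0, 0, 1/2, -11/20)
Σ b_i: (-4651/2282)·1 + 13507/6846·1 + 5724/7987·1 + 8350/23961·1 = 1 ✓
b·c: 13507/6846·1/3 + 5724/7987·1/18 + 8350/23961·(-17/30) = 1/2 ✓
b·c²: 13507/6846·1/9 + 5724/7987·1/324 + 8350/23961·289/900 = 1/3 ✓
b·Ac: 5724/7987·1/2 + 8350/23961·(-11/20) = 1/6 ✓
b·c³: 13507/6846·1/27 + 5724/7987·1/5832 + 8350/23961·(-4913/27000) = 6029/616140 ≠ 1/4 ⇒ order 3.
b·(c∘Ac): 5724/7987·1/36 + 8350/23961·187/600 = 5279/41076 ≠ 1/8
b·Ac²: 5724/7987·1/6 + 8350/23961·(-287/1620) = 223999/3881682 ≠ 1/12
b·A²c: 8350/23961·(-1/5) = -1670/23961 ≠ 1/24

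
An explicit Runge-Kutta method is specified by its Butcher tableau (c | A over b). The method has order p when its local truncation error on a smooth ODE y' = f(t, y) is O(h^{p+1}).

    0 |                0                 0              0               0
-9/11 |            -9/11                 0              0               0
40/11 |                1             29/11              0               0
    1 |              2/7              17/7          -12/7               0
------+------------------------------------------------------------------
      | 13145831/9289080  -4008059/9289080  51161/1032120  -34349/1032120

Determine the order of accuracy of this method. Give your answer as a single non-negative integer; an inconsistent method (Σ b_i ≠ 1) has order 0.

b = (13145831/9289080, -4008059/9289080, 51161/1032120, -34349/1032120)
c = (0, -9/11, 40/11, 1)
Ac = (0, 0, -261/121, -633/77)
Σ b_i: 13145831/9289080·1 + (-4008059/9289080)·1 + 51161/1032120·1 + (-34349/1032120)·1 = 1 ✓
b·c: (-4008059/9289080)·(-9/11) + 51161/1032120·40/11 + (-34349/1032120)·1 = 1/2 ✓
b·c²: (-4008059/9289080)·81/121 + 51161/1032120·1600/121 + (-34349/1032120)·1 = 1/3 ✓
b·Ac: 51161/1032120·(-261/121) + (-34349/1032120)·(-633/77) = 1/6 ✓
b·c³: (-4008059/9289080)·(-729/1331) + 51161/1032120·64000/1331 + (-34349/1032120)·1 = 16151083/6244326 ≠ 1/4 ⇒ order 3.
b·(c∘Ac): 51161/1032120·(-10440/1331) + (-34349/1032120)·(-633/77) = -4796333/41628840 ≠ 1/8
b·Ac²: 51161/1032120·2349/1331 + (-34349/1032120)·(-17823/847) = 1639711/2081442 ≠ 1/12
b·A²c: (-34349/1032120)·3132/847 = -426909/3469070 ≠ 1/24

3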